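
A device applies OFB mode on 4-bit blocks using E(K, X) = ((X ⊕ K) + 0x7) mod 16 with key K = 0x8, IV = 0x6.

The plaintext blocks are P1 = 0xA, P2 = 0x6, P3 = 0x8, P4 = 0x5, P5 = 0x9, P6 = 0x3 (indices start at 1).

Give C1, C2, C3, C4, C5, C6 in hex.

OFB encryption: S_i = E(K, S_{i−1}) with S_{0} = IV; C_i = P_i ⊕ S_i.
C1: S = E(K, 0x6) = 0x5; 0xA ⊕ 0x5 = 0xF.
C2: S = E(K, 0x5) = 0x4; 0x6 ⊕ 0x4 = 0x2.
C3: S = E(K, 0x4) = 0x3; 0x8 ⊕ 0x3 = 0xB.
C4: S = E(K, 0x3) = 0x2; 0x5 ⊕ 0x2 = 0x7.
C5: S = E(K, 0x2) = 0x1; 0x9 ⊕ 0x1 = 0x8.
C6: S = E(K, 0x1) = 0x0; 0x3 ⊕ 0x0 = 0x3.

C1 = 0xF, C2 = 0x2, C3 = 0xB, C4 = 0x7, C5 = 0x8, C6 = 0x3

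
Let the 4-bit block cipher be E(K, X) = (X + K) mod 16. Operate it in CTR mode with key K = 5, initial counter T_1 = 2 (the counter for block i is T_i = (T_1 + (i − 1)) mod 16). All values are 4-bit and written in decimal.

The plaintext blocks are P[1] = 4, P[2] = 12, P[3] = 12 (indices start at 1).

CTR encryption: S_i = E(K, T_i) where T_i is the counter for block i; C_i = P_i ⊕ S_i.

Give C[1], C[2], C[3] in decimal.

C[1] = 3, C[2] = 4, C[3] = 5

C[1]: T = 2, S = E(K, T) = 7; 4 ⊕ 7 = 3.
C[2]: T = 3, S = E(K, T) = 8; 12 ⊕ 8 = 4.
C[3]: T = 4, S = E(K, T) = 9; 12 ⊕ 9 = 5.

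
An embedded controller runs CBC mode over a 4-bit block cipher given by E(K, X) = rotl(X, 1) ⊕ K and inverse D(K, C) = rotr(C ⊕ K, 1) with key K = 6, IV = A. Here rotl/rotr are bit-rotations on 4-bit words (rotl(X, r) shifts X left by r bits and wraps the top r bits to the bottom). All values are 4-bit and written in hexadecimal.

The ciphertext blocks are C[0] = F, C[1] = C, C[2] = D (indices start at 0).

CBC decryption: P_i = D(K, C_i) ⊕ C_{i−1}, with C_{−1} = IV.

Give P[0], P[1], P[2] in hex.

P[0] = 6, P[1] = A, P[2] = 1

P[0]: D(K, F) = C; C ⊕ A = 6.
P[1]: D(K, C) = 5; 5 ⊕ F = A.
P[2]: D(K, D) = D; D ⊕ C = 1.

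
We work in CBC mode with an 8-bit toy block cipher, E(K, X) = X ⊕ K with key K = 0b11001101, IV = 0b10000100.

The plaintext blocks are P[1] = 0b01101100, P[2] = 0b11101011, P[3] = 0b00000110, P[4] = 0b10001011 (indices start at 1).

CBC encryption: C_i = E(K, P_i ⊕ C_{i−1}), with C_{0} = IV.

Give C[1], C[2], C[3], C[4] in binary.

C[1] = 0b00100101, C[2] = 0b00000011, C[3] = 0b11001000, C[4] = 0b10001110

C[1]: P[1] ⊕ 0b10000100 = 0b11101000; E(K, 0b11101000) = 0b00100101.
C[2]: P[2] ⊕ 0b00100101 = 0b11001110; E(K, 0b11001110) = 0b00000011.
C[3]: P[3] ⊕ 0b00000011 = 0b00000101; E(K, 0b00000101) = 0b11001000.
C[4]: P[4] ⊕ 0b11001000 = 0b01000011; E(K, 0b01000011) = 0b10001110.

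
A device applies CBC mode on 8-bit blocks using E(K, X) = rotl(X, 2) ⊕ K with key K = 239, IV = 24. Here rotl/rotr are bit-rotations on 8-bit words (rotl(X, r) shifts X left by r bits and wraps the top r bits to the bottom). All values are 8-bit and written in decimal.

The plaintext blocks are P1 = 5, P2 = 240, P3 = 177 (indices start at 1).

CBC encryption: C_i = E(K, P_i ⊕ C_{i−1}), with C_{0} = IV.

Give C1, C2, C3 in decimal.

C1: P1 ⊕ 24 = 29; E(K, 29) = 155.
C2: P2 ⊕ 155 = 107; E(K, 107) = 66.
C3: P3 ⊕ 66 = 243; E(K, 243) = 32.

C1 = 155, C2 = 66, C3 = 32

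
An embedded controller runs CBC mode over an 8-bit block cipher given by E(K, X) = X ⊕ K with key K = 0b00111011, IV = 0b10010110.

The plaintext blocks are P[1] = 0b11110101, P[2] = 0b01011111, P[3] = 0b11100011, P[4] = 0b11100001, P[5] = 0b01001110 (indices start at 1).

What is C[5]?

CBC encryption: C_i = E(K, P_i ⊕ C_{i−1}), with C_{0} = IV.
C[1]: P[1] ⊕ 0b10010110 = 0b01100011; E(K, 0b01100011) = 0b01011000.
C[2]: P[2] ⊕ 0b01011000 = 0b00000111; E(K, 0b00000111) = 0b00111100.
C[3]: P[3] ⊕ 0b00111100 = 0b11011111; E(K, 0b11011111) = 0b11100100.
C[4]: P[4] ⊕ 0b11100100 = 0b00000101; E(K, 0b00000101) = 0b00111110.
C[5]: P[5] ⊕ 0b00111110 = 0b01110000; E(K, 0b01110000) = 0b01001011.

C[5] = 0b01001011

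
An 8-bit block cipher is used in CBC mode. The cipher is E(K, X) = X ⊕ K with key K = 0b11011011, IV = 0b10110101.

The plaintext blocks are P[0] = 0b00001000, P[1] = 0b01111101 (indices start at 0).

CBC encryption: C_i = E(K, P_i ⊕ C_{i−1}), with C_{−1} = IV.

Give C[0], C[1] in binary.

C[0]: P[0] ⊕ 0b10110101 = 0b10111101; E(K, 0b10111101) = 0b01100110.
C[1]: P[1] ⊕ 0b01100110 = 0b00011011; E(K, 0b00011011) = 0b11000000.

C[0] = 0b01100110, C[1] = 0b11000000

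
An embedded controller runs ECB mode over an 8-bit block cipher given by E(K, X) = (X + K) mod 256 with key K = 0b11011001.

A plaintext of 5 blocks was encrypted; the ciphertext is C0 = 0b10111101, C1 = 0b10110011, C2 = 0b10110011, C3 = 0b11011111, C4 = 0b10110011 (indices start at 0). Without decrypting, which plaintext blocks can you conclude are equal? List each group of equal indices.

P1 = P2 = P4

ECB encrypts each block independently with the same key, so equal ciphertext blocks imply equal plaintext blocks.
C1 = C2 = C4 = 0b10110011, so P1 = P2 = P4.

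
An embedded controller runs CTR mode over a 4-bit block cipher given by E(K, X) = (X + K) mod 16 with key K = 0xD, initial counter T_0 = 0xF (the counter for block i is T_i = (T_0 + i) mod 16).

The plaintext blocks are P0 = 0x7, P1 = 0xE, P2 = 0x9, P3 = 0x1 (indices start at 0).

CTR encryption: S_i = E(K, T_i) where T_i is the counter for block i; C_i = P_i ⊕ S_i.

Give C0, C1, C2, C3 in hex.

C0: T = 0xF, S = E(K, T) = 0xC; 0x7 ⊕ 0xC = 0xB.
C1: T = 0x0, S = E(K, T) = 0xD; 0xE ⊕ 0xD = 0x3.
C2: T = 0x1, S = E(K, T) = 0xE; 0x9 ⊕ 0xE = 0x7.
C3: T = 0x2, S = E(K, T) = 0xF; 0x1 ⊕ 0xF = 0xE.

C0 = 0xB, C1 = 0x3, C2 = 0x7, C3 = 0xE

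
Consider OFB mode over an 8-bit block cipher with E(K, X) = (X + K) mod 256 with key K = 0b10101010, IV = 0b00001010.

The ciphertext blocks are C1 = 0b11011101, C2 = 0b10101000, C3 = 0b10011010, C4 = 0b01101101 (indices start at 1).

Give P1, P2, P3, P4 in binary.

P1 = 0b01101001, P2 = 0b11110110, P3 = 0b10010010, P4 = 0b11011111

OFB decryption: S_i = E(K, S_{i−1}) with S_{0} = IV; P_i = C_i ⊕ S_i.
P1: S = E(K, 0b00001010) = 0b10110100; 0b11011101 ⊕ 0b10110100 = 0b01101001.
P2: S = E(K, 0b10110100) = 0b01011110; 0b10101000 ⊕ 0b01011110 = 0b11110110.
P3: S = E(K, 0b01011110) = 0b00001000; 0b10011010 ⊕ 0b00001000 = 0b10010010.
P4: S = E(K, 0b00001000) = 0b10110010; 0b01101101 ⊕ 0b10110010 = 0b11011111.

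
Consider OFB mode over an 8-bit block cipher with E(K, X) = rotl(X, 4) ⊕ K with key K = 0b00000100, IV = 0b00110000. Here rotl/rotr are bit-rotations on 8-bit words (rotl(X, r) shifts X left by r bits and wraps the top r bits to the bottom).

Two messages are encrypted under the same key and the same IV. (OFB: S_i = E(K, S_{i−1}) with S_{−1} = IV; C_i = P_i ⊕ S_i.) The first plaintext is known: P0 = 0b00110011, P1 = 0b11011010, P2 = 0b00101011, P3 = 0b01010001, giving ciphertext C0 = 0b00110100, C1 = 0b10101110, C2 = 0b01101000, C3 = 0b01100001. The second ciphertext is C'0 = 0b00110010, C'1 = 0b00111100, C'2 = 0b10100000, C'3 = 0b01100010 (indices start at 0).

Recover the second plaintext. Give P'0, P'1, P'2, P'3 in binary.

In OFB with a reused IV, both messages share the same keystream S_i, so C_i ⊕ C'_i = P_i ⊕ P'_i and thus P'_i = P_i ⊕ C_i ⊕ C'_i.
P'0: 0b00110011 ⊕ 0b00110100 ⊕ 0b00110010 = 0b00110101.
P'1: 0b11011010 ⊕ 0b10101110 ⊕ 0b00111100 = 0b01001000.
P'2: 0b00101011 ⊕ 0b01101000 ⊕ 0b10100000 = 0b11100011.
P'3: 0b01010001 ⊕ 0b01100001 ⊕ 0b01100010 = 0b01010010.

P'0 = 0b00110101, P'1 = 0b01001000, P'2 = 0b11100011, P'3 = 0b01010010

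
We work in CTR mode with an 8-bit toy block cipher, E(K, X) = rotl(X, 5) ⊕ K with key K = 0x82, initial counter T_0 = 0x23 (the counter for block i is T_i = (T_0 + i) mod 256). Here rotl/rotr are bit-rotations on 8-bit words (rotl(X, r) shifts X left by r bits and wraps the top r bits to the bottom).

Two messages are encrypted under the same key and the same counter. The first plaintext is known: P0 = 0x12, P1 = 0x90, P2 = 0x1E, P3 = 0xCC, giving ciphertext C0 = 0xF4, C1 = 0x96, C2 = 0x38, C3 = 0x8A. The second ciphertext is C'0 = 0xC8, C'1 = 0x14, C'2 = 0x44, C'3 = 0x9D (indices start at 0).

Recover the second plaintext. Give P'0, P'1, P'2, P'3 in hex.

In CTR with a reused counter, both messages share the same keystream S_i, so C_i ⊕ C'_i = P_i ⊕ P'_i and thus P'_i = P_i ⊕ C_i ⊕ C'_i.
P'0: 0x12 ⊕ 0xF4 ⊕ 0xC8 = 0x2E.
P'1: 0x90 ⊕ 0x96 ⊕ 0x14 = 0x12.
P'2: 0x1E ⊕ 0x38 ⊕ 0x44 = 0x62.
P'3: 0xCC ⊕ 0x8A ⊕ 0x9D = 0xDB.

P'0 = 0x2E, P'1 = 0x12, P'2 = 0x62, P'3 = 0xDB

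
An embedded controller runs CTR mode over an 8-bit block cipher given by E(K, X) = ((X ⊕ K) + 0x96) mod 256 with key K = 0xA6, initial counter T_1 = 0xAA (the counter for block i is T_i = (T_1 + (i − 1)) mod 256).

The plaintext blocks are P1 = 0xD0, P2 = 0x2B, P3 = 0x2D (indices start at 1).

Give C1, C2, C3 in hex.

CTR encryption: S_i = E(K, T_i) where T_i is the counter for block i; C_i = P_i ⊕ S_i.
C1: T = 0xAA, S = E(K, T) = 0xA2; 0xD0 ⊕ 0xA2 = 0x72.
C2: T = 0xAB, S = E(K, T) = 0xA3; 0x2B ⊕ 0xA3 = 0x88.
C3: T = 0xAC, S = E(K, T) = 0xA0; 0x2D ⊕ 0xA0 = 0x8D.

C1 = 0x72, C2 = 0x88, C3 = 0x8D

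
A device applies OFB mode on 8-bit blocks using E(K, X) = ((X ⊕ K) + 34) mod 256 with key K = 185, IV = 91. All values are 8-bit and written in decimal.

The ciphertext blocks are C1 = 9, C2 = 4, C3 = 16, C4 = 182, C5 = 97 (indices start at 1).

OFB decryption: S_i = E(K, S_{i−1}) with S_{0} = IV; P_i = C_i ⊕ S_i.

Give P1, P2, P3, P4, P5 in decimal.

P1: S = E(K, 91) = 4; 9 ⊕ 4 = 13.
P2: S = E(K, 4) = 223; 4 ⊕ 223 = 219.
P3: S = E(K, 223) = 136; 16 ⊕ 136 = 152.
P4: S = E(K, 136) = 83; 182 ⊕ 83 = 229.
P5: S = E(K, 83) = 12; 97 ⊕ 12 = 109.

P1 = 13, P2 = 219, P3 = 152, P4 = 229, P5 = 109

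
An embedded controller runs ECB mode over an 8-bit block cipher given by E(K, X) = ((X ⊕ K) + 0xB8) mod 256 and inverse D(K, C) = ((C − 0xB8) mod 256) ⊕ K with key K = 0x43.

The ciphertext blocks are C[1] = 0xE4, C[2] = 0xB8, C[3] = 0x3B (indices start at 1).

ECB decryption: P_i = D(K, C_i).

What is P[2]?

P[2]: D(K, 0xB8) = 0x43.

P[2] = 0x43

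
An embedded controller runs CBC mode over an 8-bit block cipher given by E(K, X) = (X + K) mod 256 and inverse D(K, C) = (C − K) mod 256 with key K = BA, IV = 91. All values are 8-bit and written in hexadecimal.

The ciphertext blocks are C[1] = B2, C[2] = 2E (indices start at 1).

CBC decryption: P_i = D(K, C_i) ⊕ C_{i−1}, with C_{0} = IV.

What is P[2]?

P[2] = C6

P[2]: D(K, 2E) = 74; 74 ⊕ B2 = C6.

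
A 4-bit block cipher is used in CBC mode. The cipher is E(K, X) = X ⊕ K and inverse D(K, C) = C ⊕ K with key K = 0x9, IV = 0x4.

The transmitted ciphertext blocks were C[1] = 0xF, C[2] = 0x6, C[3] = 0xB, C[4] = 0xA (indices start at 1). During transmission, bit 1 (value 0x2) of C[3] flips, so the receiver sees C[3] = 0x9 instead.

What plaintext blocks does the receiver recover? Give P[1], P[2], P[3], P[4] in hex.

P[1] = 0x2, P[2] = 0x0, P[3] = 0x6, P[4] = 0xA

CBC decryption: P_i = D(K, C_i) ⊕ C_{i−1}, with C_{0} = IV.
Only C[3] changed, to 0x9. In CBC, a change in C_i garbles P_i and flips the same bit in P_{i+1}. Decrypting the received ciphertext:
P[1]: D(K, 0xF) = 0x6; 0x6 ⊕ 0x4 = 0x2.
P[2]: D(K, 0x6) = 0xF; 0xF ⊕ 0xF = 0x0.
P[3]: D(K, 0x9) = 0x0; 0x0 ⊕ 0x6 = 0x6.
P[4]: D(K, 0xA) = 0x3; 0x3 ⊕ 0x9 = 0xA.
Blocks that differ from the original plaintext: P[3], P[4].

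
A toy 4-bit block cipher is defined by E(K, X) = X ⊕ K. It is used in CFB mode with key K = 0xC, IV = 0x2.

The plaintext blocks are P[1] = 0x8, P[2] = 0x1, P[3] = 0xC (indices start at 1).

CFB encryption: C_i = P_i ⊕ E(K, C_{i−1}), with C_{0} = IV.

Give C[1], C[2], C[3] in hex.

C[1]: E(K, 0x2) = 0xE; 0x8 ⊕ 0xE = 0x6.
C[2]: E(K, 0x6) = 0xA; 0x1 ⊕ 0xA = 0xB.
C[3]: E(K, 0xB) = 0x7; 0xC ⊕ 0x7 = 0xB.

C[1] = 0x6, C[2] = 0xB, C[3] = 0xB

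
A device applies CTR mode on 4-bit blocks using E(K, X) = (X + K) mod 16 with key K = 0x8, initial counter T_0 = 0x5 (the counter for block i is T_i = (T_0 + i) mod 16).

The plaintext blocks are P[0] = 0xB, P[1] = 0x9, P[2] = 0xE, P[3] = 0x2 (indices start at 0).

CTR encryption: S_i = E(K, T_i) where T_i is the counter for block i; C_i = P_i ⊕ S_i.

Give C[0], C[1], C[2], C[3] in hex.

C[0] = 0x6, C[1] = 0x7, C[2] = 0x1, C[3] = 0x2

C[0]: T = 0x5, S = E(K, T) = 0xD; 0xB ⊕ 0xD = 0x6.
C[1]: T = 0x6, S = E(K, T) = 0xE; 0x9 ⊕ 0xE = 0x7.
C[2]: T = 0x7, S = E(K, T) = 0xF; 0xE ⊕ 0xF = 0x1.
C[3]: T = 0x8, S = E(K, T) = 0x0; 0x2 ⊕ 0x0 = 0x2.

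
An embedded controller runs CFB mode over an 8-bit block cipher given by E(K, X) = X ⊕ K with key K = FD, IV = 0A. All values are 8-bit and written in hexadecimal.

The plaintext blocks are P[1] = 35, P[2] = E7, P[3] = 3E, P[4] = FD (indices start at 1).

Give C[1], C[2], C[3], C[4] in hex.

C[1] = C2, C[2] = D8, C[3] = 1B, C[4] = 1B

CFB encryption: C_i = P_i ⊕ E(K, C_{i−1}), with C_{0} = IV.
C[1]: E(K, 0A) = F7; 35 ⊕ F7 = C2.
C[2]: E(K, C2) = 3F; E7 ⊕ 3F = D8.
C[3]: E(K, D8) = 25; 3E ⊕ 25 = 1B.
C[4]: E(K, 1B) = E6; FD ⊕ E6 = 1B.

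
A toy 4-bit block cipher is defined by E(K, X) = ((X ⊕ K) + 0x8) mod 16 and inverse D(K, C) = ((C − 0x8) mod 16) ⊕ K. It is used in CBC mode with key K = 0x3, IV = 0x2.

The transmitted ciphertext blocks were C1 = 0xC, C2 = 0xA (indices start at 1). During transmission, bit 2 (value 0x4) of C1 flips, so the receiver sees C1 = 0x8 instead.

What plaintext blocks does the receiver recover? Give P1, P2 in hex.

CBC decryption: P_i = D(K, C_i) ⊕ C_{i−1}, with C_{0} = IV.
Only C1 changed, to 0x8. In CBC, a change in C_i garbles P_i and flips the same bit in P_{i+1}. Decrypting the received ciphertext:
P1: D(K, 0x8) = 0x3; 0x3 ⊕ 0x2 = 0x1.
P2: D(K, 0xA) = 0x1; 0x1 ⊕ 0x8 = 0x9.
Blocks that differ from the original plaintext: P1, P2.

P1 = 0x1, P2 = 0x9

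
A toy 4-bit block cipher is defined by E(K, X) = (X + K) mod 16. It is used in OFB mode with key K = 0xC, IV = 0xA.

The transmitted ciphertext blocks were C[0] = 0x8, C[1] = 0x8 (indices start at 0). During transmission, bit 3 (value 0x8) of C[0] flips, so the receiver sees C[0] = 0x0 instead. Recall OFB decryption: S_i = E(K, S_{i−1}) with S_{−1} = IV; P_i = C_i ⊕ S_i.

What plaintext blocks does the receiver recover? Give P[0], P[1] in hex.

Only C[0] changed, to 0x0. In OFB, a change in C_i flips the same bit in P_i only; the keystream is unaffected. Decrypting the received ciphertext:
P[0]: S = E(K, 0xA) = 0x6; 0x0 ⊕ 0x6 = 0x6.
P[1]: S = E(K, 0x6) = 0x2; 0x8 ⊕ 0x2 = 0xA.
Blocks that differ from the original plaintext: P[0].

P[0] = 0x6, P[1] = 0xA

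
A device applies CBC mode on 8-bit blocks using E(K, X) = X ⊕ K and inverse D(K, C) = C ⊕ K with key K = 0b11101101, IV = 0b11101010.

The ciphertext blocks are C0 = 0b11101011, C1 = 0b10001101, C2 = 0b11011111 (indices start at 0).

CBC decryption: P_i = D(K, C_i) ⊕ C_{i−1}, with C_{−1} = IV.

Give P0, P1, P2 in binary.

P0 = 0b11101100, P1 = 0b10001011, P2 = 0b10111111

P0: D(K, 0b11101011) = 0b00000110; 0b00000110 ⊕ 0b11101010 = 0b11101100.
P1: D(K, 0b10001101) = 0b01100000; 0b01100000 ⊕ 0b11101011 = 0b10001011.
P2: D(K, 0b11011111) = 0b00110010; 0b00110010 ⊕ 0b10001101 = 0b10111111.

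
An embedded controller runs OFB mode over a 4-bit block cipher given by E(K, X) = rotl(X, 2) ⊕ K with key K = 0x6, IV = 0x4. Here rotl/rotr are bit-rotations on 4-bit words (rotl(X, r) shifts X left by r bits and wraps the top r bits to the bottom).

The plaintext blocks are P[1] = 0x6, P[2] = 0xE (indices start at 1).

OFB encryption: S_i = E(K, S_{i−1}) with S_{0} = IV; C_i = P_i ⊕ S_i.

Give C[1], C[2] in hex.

C[1]: S = E(K, 0x4) = 0x7; 0x6 ⊕ 0x7 = 0x1.
C[2]: S = E(K, 0x7) = 0xB; 0xE ⊕ 0xB = 0x5.

C[1] = 0x1, C[2] = 0x5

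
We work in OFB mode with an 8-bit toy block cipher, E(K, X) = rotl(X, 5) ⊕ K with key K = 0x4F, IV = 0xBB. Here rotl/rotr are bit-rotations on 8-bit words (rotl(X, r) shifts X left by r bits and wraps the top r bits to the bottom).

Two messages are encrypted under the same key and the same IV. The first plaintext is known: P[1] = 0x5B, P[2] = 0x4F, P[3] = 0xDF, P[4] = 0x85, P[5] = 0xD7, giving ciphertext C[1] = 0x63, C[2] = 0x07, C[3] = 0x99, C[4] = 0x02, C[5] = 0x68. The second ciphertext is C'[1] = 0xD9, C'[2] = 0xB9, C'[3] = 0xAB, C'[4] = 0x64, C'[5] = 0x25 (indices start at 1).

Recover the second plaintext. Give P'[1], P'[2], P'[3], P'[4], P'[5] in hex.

P'[1] = 0xE1, P'[2] = 0xF1, P'[3] = 0xED, P'[4] = 0xE3, P'[5] = 0x9A

In OFB with a reused IV, both messages share the same keystream S_i, so C_i ⊕ C'_i = P_i ⊕ P'_i and thus P'_i = P_i ⊕ C_i ⊕ C'_i.
P'[1]: 0x5B ⊕ 0x63 ⊕ 0xD9 = 0xE1.
P'[2]: 0x4F ⊕ 0x07 ⊕ 0xB9 = 0xF1.
P'[3]: 0xDF ⊕ 0x99 ⊕ 0xAB = 0xED.
P'[4]: 0x85 ⊕ 0x02 ⊕ 0x64 = 0xE3.
P'[5]: 0xD7 ⊕ 0x68 ⊕ 0x25 = 0x9A.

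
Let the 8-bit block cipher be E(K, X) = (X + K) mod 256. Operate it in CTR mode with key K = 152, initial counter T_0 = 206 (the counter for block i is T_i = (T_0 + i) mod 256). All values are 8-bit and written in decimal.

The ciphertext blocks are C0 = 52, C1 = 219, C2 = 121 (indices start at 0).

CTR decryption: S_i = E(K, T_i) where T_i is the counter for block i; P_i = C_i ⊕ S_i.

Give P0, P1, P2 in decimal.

P0 = 82, P1 = 188, P2 = 17

P0: T = 206, S = E(K, T) = 102; 52 ⊕ 102 = 82.
P1: T = 207, S = E(K, T) = 103; 219 ⊕ 103 = 188.
P2: T = 208, S = E(K, T) = 104; 121 ⊕ 104 = 17.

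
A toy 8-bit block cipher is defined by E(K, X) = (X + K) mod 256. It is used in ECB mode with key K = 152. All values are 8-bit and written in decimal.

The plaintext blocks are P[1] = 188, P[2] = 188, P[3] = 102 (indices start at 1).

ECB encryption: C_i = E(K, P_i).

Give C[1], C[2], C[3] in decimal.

C[1]: E(K, 188) = 84.
C[2]: E(K, 188) = 84.
C[3]: E(K, 102) = 254.

C[1] = 84, C[2] = 84, C[3] = 254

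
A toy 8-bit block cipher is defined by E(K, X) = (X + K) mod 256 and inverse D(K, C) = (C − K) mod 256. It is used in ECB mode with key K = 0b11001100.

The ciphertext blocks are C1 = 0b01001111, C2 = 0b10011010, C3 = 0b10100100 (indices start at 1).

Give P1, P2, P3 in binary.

ECB decryption: P_i = D(K, C_i).
P1: D(K, 0b01001111) = 0b10000011.
P2: D(K, 0b10011010) = 0b11001110.
P3: D(K, 0b10100100) = 0b11011000.

P1 = 0b10000011, P2 = 0b11001110, P3 = 0b11011000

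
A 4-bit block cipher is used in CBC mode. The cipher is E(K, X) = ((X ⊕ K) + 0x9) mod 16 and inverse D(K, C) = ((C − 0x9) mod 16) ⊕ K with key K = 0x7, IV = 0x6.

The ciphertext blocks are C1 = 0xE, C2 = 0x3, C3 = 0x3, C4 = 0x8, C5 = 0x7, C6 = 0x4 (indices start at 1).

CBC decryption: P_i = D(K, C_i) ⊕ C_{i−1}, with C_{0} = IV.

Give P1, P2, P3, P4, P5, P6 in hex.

P1: D(K, 0xE) = 0x2; 0x2 ⊕ 0x6 = 0x4.
P2: D(K, 0x3) = 0xD; 0xD ⊕ 0xE = 0x3.
P3: D(K, 0x3) = 0xD; 0xD ⊕ 0x3 = 0xE.
P4: D(K, 0x8) = 0x8; 0x8 ⊕ 0x3 = 0xB.
P5: D(K, 0x7) = 0x9; 0x9 ⊕ 0x8 = 0x1.
P6: D(K, 0x4) = 0xC; 0xC ⊕ 0x7 = 0xB.

P1 = 0x4, P2 = 0x3, P3 = 0xE, P4 = 0xB, P5 = 0x1, P6 = 0xB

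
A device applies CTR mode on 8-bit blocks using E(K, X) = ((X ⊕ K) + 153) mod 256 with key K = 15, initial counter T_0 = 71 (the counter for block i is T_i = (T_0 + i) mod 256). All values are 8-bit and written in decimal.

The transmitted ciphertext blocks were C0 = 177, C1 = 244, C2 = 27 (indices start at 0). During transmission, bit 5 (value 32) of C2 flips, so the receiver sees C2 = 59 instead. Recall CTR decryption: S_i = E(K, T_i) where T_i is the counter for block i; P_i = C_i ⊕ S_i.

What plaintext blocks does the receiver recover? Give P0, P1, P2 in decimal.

Only C2 changed, to 59. In CTR, a change in C_i flips the same bit in P_i only; the keystream is unaffected. Decrypting the received ciphertext:
P0: T = 71, S = E(K, T) = 225; 177 ⊕ 225 = 80.
P1: T = 72, S = E(K, T) = 224; 244 ⊕ 224 = 20.
P2: T = 73, S = E(K, T) = 223; 59 ⊕ 223 = 228.
Blocks that differ from the original plaintext: P2.

P0 = 80, P1 = 20, P2 = 228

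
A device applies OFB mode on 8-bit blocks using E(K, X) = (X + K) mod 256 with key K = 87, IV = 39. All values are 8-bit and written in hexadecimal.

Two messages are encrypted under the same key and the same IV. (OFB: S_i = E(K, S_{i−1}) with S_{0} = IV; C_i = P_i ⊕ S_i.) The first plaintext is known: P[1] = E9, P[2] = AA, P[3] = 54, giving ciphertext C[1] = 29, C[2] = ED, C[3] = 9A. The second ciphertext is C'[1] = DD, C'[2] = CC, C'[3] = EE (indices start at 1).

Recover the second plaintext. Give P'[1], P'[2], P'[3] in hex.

P'[1] = 1D, P'[2] = 8B, P'[3] = 20

In OFB with a reused IV, both messages share the same keystream S_i, so C_i ⊕ C'_i = P_i ⊕ P'_i and thus P'_i = P_i ⊕ C_i ⊕ C'_i.
P'[1]: E9 ⊕ 29 ⊕ DD = 1D.
P'[2]: AA ⊕ ED ⊕ CC = 8B.
P'[3]: 54 ⊕ 9A ⊕ EE = 20.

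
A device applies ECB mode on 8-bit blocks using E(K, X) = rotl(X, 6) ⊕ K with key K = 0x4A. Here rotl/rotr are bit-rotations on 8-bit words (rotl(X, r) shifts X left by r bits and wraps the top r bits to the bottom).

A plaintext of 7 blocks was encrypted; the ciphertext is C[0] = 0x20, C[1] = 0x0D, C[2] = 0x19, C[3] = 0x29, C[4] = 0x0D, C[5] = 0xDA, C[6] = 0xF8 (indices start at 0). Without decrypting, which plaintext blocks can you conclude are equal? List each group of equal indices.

P[1] = P[4]

ECB encrypts each block independently with the same key, so equal ciphertext blocks imply equal plaintext blocks.
C[1] = C[4] = 0x0D, so P[1] = P[4].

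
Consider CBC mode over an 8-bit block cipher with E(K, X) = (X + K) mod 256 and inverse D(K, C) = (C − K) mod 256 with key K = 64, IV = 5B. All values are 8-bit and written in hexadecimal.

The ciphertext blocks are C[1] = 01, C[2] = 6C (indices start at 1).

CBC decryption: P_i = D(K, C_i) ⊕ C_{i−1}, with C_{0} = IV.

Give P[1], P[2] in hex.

P[1] = C6, P[2] = 09

P[1]: D(K, 01) = 9D; 9D ⊕ 5B = C6.
P[2]: D(K, 6C) = 08; 08 ⊕ 01 = 09.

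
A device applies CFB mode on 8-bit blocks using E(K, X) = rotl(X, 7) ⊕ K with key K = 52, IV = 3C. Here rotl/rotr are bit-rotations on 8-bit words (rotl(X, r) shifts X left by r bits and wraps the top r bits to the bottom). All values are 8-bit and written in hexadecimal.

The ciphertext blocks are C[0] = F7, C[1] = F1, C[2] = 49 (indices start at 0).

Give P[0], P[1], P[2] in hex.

CFB decryption: P_i = C_i ⊕ E(K, C_{i−1}), with C_{−1} = IV.
P[0]: E(K, 3C) = 4C; F7 ⊕ 4C = BB.
P[1]: E(K, F7) = A9; F1 ⊕ A9 = 58.
P[2]: E(K, F1) = AA; 49 ⊕ AA = E3.

P[0] = BB, P[1] = 58, P[2] = E3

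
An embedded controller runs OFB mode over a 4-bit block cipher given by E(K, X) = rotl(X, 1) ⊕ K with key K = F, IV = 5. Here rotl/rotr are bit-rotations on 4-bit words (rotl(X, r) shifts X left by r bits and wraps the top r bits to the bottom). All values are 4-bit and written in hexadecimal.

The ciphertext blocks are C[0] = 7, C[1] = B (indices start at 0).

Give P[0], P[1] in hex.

OFB decryption: S_i = E(K, S_{i−1}) with S_{−1} = IV; P_i = C_i ⊕ S_i.
P[0]: S = E(K, 5) = 5; 7 ⊕ 5 = 2.
P[1]: S = E(K, 5) = 5; B ⊕ 5 = E.

P[0] = 2, P[1] = E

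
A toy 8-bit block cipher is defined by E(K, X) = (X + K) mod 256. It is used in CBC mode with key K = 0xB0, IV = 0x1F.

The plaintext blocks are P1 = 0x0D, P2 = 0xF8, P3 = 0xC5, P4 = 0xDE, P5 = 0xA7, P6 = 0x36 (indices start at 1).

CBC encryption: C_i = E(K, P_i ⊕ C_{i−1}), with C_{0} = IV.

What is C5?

C5 = 0xC6

C1: P1 ⊕ 0x1F = 0x12; E(K, 0x12) = 0xC2.
C2: P2 ⊕ 0xC2 = 0x3A; E(K, 0x3A) = 0xEA.
C3: P3 ⊕ 0xEA = 0x2F; E(K, 0x2F) = 0xDF.
C4: P4 ⊕ 0xDF = 0x01; E(K, 0x01) = 0xB1.
C5: P5 ⊕ 0xB1 = 0x16; E(K, 0x16) = 0xC6.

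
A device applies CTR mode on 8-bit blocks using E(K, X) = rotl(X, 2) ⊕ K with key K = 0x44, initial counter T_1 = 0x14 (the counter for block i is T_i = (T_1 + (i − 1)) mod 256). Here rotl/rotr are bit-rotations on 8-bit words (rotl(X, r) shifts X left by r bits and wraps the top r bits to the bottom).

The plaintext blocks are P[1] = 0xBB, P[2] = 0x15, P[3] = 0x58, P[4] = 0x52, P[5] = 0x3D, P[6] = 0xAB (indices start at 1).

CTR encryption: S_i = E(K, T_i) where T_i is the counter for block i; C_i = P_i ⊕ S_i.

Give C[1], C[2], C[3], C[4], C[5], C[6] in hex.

C[1] = 0xAF, C[2] = 0x05, C[3] = 0x44, C[4] = 0x4A, C[5] = 0x19, C[6] = 0x8B

C[1]: T = 0x14, S = E(K, T) = 0x14; 0xBB ⊕ 0x14 = 0xAF.
C[2]: T = 0x15, S = E(K, T) = 0x10; 0x15 ⊕ 0x10 = 0x05.
C[3]: T = 0x16, S = E(K, T) = 0x1C; 0x58 ⊕ 0x1C = 0x44.
C[4]: T = 0x17, S = E(K, T) = 0x18; 0x52 ⊕ 0x18 = 0x4A.
C[5]: T = 0x18, S = E(K, T) = 0x24; 0x3D ⊕ 0x24 = 0x19.
C[6]: T = 0x19, S = E(K, T) = 0x20; 0xAB ⊕ 0x20 = 0x8B.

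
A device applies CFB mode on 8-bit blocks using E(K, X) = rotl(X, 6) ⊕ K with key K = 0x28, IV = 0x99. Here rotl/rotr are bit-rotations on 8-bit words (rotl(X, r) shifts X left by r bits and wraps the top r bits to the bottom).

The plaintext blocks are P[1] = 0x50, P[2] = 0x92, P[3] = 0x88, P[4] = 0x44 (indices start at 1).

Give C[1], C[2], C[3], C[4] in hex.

CFB encryption: C_i = P_i ⊕ E(K, C_{i−1}), with C_{0} = IV.
C[1]: E(K, 0x99) = 0x4E; 0x50 ⊕ 0x4E = 0x1E.
C[2]: E(K, 0x1E) = 0xAF; 0x92 ⊕ 0xAF = 0x3D.
C[3]: E(K, 0x3D) = 0x67; 0x88 ⊕ 0x67 = 0xEF.
C[4]: E(K, 0xEF) = 0xD3; 0x44 ⊕ 0xD3 = 0x97.

C[1] = 0x1E, C[2] = 0x3D, C[3] = 0xEF, C[4] = 0x97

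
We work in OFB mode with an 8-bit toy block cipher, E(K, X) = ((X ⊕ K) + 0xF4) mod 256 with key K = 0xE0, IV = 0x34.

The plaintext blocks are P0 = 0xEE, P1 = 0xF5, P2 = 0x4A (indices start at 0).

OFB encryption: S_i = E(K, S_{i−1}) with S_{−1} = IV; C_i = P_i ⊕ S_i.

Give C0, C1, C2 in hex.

C0: S = E(K, 0x34) = 0xC8; 0xEE ⊕ 0xC8 = 0x26.
C1: S = E(K, 0xC8) = 0x1C; 0xF5 ⊕ 0x1C = 0xE9.
C2: S = E(K, 0x1C) = 0xF0; 0x4A ⊕ 0xF0 = 0xBA.

C0 = 0x26, C1 = 0xE9, C2 = 0xBA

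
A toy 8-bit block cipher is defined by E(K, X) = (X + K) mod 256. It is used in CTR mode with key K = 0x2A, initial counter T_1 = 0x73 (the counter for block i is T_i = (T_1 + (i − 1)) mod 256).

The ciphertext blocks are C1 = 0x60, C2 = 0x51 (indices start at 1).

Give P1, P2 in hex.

P1 = 0xFD, P2 = 0xCF

CTR decryption: S_i = E(K, T_i) where T_i is the counter for block i; P_i = C_i ⊕ S_i.
P1: T = 0x73, S = E(K, T) = 0x9D; 0x60 ⊕ 0x9D = 0xFD.
P2: T = 0x74, S = E(K, T) = 0x9E; 0x51 ⊕ 0x9E = 0xCF.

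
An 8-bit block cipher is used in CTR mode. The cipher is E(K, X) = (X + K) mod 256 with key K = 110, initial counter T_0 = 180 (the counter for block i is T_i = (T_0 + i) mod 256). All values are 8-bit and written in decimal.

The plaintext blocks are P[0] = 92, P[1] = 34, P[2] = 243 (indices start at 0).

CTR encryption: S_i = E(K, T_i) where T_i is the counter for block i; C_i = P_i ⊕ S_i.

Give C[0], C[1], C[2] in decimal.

C[0]: T = 180, S = E(K, T) = 34; 92 ⊕ 34 = 126.
C[1]: T = 181, S = E(K, T) = 35; 34 ⊕ 35 = 1.
C[2]: T = 182, S = E(K, T) = 36; 243 ⊕ 36 = 215.

C[0] = 126, C[1] = 1, C[2] = 215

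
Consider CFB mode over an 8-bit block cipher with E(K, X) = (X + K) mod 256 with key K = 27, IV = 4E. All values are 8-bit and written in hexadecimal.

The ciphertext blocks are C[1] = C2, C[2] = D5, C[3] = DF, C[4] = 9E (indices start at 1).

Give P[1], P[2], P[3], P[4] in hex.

CFB decryption: P_i = C_i ⊕ E(K, C_{i−1}), with C_{0} = IV.
P[1]: E(K, 4E) = 75; C2 ⊕ 75 = B7.
P[2]: E(K, C2) = E9; D5 ⊕ E9 = 3C.
P[3]: E(K, D5) = FC; DF ⊕ FC = 23.
P[4]: E(K, DF) = 06; 9E ⊕ 06 = 98.

P[1] = B7, P[2] = 3C, P[3] = 23, P[4] = 98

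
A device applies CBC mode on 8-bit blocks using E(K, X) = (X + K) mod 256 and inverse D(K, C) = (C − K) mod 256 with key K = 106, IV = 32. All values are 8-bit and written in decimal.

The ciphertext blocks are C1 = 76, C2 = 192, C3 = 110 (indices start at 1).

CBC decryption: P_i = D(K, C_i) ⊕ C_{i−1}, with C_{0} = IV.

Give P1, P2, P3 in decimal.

P1 = 194, P2 = 26, P3 = 196

P1: D(K, 76) = 226; 226 ⊕ 32 = 194.
P2: D(K, 192) = 86; 86 ⊕ 76 = 26.
P3: D(K, 110) = 4; 4 ⊕ 192 = 196.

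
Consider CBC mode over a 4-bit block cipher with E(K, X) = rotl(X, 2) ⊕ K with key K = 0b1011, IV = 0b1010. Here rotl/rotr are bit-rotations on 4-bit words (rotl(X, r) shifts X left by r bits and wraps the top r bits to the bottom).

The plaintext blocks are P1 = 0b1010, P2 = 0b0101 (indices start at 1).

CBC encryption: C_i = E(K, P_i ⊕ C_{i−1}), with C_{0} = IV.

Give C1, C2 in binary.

C1 = 0b1011, C2 = 0b0000

C1: P1 ⊕ 0b1010 = 0b0000; E(K, 0b0000) = 0b1011.
C2: P2 ⊕ 0b1011 = 0b1110; E(K, 0b1110) = 0b0000.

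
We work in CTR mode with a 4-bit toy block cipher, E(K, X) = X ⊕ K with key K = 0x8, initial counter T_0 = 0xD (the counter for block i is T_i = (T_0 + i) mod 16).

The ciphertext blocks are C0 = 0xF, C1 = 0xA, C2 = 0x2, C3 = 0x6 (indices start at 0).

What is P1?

CTR decryption: S_i = E(K, T_i) where T_i is the counter for block i; P_i = C_i ⊕ S_i.
P1: T = 0xE, S = E(K, T) = 0x6; 0xA ⊕ 0x6 = 0xC.

P1 = 0xC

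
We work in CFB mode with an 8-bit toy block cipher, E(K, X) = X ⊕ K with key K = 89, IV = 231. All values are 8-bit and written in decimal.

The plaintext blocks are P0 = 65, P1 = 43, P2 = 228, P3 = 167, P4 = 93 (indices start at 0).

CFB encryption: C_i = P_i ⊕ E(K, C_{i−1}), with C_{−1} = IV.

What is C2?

C0: E(K, 231) = 190; 65 ⊕ 190 = 255.
C1: E(K, 255) = 166; 43 ⊕ 166 = 141.
C2: E(K, 141) = 212; 228 ⊕ 212 = 48.

C2 = 48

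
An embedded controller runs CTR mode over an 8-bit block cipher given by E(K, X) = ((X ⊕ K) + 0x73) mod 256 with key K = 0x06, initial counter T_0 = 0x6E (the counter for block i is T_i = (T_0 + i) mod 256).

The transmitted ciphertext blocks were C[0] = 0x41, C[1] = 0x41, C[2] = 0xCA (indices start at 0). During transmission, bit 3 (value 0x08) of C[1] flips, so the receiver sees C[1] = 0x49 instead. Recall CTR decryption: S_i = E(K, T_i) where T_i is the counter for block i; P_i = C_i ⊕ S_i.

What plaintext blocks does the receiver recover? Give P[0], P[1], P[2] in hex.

P[0] = 0x9A, P[1] = 0x95, P[2] = 0x23

Only C[1] changed, to 0x49. In CTR, a change in C_i flips the same bit in P_i only; the keystream is unaffected. Decrypting the received ciphertext:
P[0]: T = 0x6E, S = E(K, T) = 0xDB; 0x41 ⊕ 0xDB = 0x9A.
P[1]: T = 0x6F, S = E(K, T) = 0xDC; 0x49 ⊕ 0xDC = 0x95.
P[2]: T = 0x70, S = E(K, T) = 0xE9; 0xCA ⊕ 0xE9 = 0x23.
Blocks that differ from the original plaintext: P[1].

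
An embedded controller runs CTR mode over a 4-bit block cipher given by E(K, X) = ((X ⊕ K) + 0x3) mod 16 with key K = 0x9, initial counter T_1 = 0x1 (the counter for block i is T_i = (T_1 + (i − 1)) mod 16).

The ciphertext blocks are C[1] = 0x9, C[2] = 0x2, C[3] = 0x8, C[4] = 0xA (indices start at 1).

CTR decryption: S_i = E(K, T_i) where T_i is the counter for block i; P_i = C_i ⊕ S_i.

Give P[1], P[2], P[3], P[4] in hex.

P[1]: T = 0x1, S = E(K, T) = 0xB; 0x9 ⊕ 0xB = 0x2.
P[2]: T = 0x2, S = E(K, T) = 0xE; 0x2 ⊕ 0xE = 0xC.
P[3]: T = 0x3, S = E(K, T) = 0xD; 0x8 ⊕ 0xD = 0x5.
P[4]: T = 0x4, S = E(K, T) = 0x0; 0xA ⊕ 0x0 = 0xA.

P[1] = 0x2, P[2] = 0xC, P[3] = 0x5, P[4] = 0xA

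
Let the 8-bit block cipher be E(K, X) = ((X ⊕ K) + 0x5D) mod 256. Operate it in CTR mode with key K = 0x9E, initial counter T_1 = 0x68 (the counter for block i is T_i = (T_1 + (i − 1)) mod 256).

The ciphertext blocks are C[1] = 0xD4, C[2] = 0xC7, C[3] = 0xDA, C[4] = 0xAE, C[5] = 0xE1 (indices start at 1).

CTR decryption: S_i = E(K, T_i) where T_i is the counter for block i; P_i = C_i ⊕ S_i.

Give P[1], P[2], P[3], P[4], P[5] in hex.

P[1] = 0x87, P[2] = 0x93, P[3] = 0x8B, P[4] = 0xFC, P[5] = 0xAE

P[1]: T = 0x68, S = E(K, T) = 0x53; 0xD4 ⊕ 0x53 = 0x87.
P[2]: T = 0x69, S = E(K, T) = 0x54; 0xC7 ⊕ 0x54 = 0x93.
P[3]: T = 0x6A, S = E(K, T) = 0x51; 0xDA ⊕ 0x51 = 0x8B.
P[4]: T = 0x6B, S = E(K, T) = 0x52; 0xAE ⊕ 0x52 = 0xFC.
P[5]: T = 0x6C, S = E(K, T) = 0x4F; 0xE1 ⊕ 0x4F = 0xAE.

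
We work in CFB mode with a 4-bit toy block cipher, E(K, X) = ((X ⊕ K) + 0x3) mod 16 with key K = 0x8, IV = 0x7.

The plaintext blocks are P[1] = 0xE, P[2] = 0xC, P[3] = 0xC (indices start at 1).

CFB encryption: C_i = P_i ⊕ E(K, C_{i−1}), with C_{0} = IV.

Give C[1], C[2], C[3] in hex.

C[1] = 0xC, C[2] = 0xB, C[3] = 0xA

C[1]: E(K, 0x7) = 0x2; 0xE ⊕ 0x2 = 0xC.
C[2]: E(K, 0xC) = 0x7; 0xC ⊕ 0x7 = 0xB.
C[3]: E(K, 0xB) = 0x6; 0xC ⊕ 0x6 = 0xA.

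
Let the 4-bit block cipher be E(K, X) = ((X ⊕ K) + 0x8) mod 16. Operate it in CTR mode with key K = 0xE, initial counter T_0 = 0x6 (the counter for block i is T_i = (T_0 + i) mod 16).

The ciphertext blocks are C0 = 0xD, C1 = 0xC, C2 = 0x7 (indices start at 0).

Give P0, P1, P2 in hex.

P0 = 0xD, P1 = 0xD, P2 = 0x9

CTR decryption: S_i = E(K, T_i) where T_i is the counter for block i; P_i = C_i ⊕ S_i.
P0: T = 0x6, S = E(K, T) = 0x0; 0xD ⊕ 0x0 = 0xD.
P1: T = 0x7, S = E(K, T) = 0x1; 0xC ⊕ 0x1 = 0xD.
P2: T = 0x8, S = E(K, T) = 0xE; 0x7 ⊕ 0xE = 0x9.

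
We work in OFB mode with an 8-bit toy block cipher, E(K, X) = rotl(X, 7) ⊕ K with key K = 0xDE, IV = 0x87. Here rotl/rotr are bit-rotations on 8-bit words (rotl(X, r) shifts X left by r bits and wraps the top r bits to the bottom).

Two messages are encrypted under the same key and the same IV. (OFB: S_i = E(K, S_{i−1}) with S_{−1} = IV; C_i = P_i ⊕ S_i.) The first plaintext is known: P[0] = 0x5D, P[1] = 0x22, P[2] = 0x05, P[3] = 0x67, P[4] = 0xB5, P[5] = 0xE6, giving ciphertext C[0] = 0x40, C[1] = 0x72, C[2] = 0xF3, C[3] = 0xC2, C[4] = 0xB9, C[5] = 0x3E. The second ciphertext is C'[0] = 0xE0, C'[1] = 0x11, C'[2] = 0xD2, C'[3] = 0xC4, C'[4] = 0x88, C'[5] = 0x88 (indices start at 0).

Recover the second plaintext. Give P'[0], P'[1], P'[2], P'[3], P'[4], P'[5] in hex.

P'[0] = 0xFD, P'[1] = 0x41, P'[2] = 0x24, P'[3] = 0x61, P'[4] = 0x84, P'[5] = 0x50

In OFB with a reused IV, both messages share the same keystream S_i, so C_i ⊕ C'_i = P_i ⊕ P'_i and thus P'_i = P_i ⊕ C_i ⊕ C'_i.
P'[0]: 0x5D ⊕ 0x40 ⊕ 0xE0 = 0xFD.
P'[1]: 0x22 ⊕ 0x72 ⊕ 0x11 = 0x41.
P'[2]: 0x05 ⊕ 0xF3 ⊕ 0xD2 = 0x24.
P'[3]: 0x67 ⊕ 0xC2 ⊕ 0xC4 = 0x61.
P'[4]: 0xB5 ⊕ 0xB9 ⊕ 0x88 = 0x84.
P'[5]: 0xE6 ⊕ 0x3E ⊕ 0x88 = 0x50.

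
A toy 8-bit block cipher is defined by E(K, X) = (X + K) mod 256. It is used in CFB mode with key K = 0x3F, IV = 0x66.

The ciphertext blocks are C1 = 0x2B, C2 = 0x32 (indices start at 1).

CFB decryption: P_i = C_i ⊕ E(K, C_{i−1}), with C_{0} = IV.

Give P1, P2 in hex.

P1: E(K, 0x66) = 0xA5; 0x2B ⊕ 0xA5 = 0x8E.
P2: E(K, 0x2B) = 0x6A; 0x32 ⊕ 0x6A = 0x58.

P1 = 0x8E, P2 = 0x58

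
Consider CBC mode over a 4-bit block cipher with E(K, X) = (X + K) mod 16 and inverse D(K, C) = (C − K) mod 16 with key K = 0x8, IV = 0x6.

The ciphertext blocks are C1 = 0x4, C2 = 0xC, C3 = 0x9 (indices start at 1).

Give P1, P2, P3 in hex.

CBC decryption: P_i = D(K, C_i) ⊕ C_{i−1}, with C_{0} = IV.
P1: D(K, 0x4) = 0xC; 0xC ⊕ 0x6 = 0xA.
P2: D(K, 0xC) = 0x4; 0x4 ⊕ 0x4 = 0x0.
P3: D(K, 0x9) = 0x1; 0x1 ⊕ 0xC = 0xD.

P1 = 0xA, P2 = 0x0, P3 = 0xD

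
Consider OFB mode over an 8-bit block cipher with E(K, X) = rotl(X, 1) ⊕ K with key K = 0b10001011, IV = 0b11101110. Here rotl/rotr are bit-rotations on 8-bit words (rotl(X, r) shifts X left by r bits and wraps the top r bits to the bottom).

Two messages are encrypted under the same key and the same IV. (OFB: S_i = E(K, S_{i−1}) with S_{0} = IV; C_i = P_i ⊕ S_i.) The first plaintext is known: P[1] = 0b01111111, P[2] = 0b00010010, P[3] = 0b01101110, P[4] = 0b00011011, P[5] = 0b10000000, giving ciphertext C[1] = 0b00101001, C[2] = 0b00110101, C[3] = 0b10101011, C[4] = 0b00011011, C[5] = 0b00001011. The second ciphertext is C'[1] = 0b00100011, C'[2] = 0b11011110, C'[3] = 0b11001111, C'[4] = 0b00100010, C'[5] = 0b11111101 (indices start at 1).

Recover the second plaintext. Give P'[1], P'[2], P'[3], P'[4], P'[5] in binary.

P'[1] = 0b01110101, P'[2] = 0b11111001, P'[3] = 0b00001010, P'[4] = 0b00100010, P'[5] = 0b01110110

In OFB with a reused IV, both messages share the same keystream S_i, so C_i ⊕ C'_i = P_i ⊕ P'_i and thus P'_i = P_i ⊕ C_i ⊕ C'_i.
P'[1]: 0b01111111 ⊕ 0b00101001 ⊕ 0b00100011 = 0b01110101.
P'[2]: 0b00010010 ⊕ 0b00110101 ⊕ 0b11011110 = 0b11111001.
P'[3]: 0b01101110 ⊕ 0b10101011 ⊕ 0b11001111 = 0b00001010.
P'[4]: 0b00011011 ⊕ 0b00011011 ⊕ 0b00100010 = 0b00100010.
P'[5]: 0b10000000 ⊕ 0b00001011 ⊕ 0b11111101 = 0b01110110.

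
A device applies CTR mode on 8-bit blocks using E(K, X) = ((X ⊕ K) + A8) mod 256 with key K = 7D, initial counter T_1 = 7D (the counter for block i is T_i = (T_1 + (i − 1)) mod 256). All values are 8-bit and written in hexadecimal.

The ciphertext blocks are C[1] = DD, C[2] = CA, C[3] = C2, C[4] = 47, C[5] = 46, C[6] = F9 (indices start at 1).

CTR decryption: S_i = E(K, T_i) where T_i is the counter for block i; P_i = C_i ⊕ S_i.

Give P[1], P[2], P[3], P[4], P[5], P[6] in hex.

P[1] = 75, P[2] = 61, P[3] = 68, P[4] = E2, P[5] = E2, P[6] = 5E

P[1]: T = 7D, S = E(K, T) = A8; DD ⊕ A8 = 75.
P[2]: T = 7E, S = E(K, T) = AB; CA ⊕ AB = 61.
P[3]: T = 7F, S = E(K, T) = AA; C2 ⊕ AA = 68.
P[4]: T = 80, S = E(K, T) = A5; 47 ⊕ A5 = E2.
P[5]: T = 81, S = E(K, T) = A4; 46 ⊕ A4 = E2.
P[6]: T = 82, S = E(K, T) = A7; F9 ⊕ A7 = 5E.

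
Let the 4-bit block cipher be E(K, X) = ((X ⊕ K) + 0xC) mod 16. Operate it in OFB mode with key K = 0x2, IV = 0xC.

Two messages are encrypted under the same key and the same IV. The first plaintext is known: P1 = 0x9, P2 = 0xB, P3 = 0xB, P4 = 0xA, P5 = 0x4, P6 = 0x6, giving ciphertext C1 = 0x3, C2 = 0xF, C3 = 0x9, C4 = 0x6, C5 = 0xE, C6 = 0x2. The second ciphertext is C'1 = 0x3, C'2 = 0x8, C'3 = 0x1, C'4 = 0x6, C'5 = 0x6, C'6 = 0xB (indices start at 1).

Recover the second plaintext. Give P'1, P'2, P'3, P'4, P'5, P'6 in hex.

P'1 = 0x9, P'2 = 0xC, P'3 = 0x3, P'4 = 0xA, P'5 = 0xC, P'6 = 0xF

In OFB with a reused IV, both messages share the same keystream S_i, so C_i ⊕ C'_i = P_i ⊕ P'_i and thus P'_i = P_i ⊕ C_i ⊕ C'_i.
P'1: 0x9 ⊕ 0x3 ⊕ 0x3 = 0x9.
P'2: 0xB ⊕ 0xF ⊕ 0x8 = 0xC.
P'3: 0xB ⊕ 0x9 ⊕ 0x1 = 0x3.
P'4: 0xA ⊕ 0x6 ⊕ 0x6 = 0xA.
P'5: 0x4 ⊕ 0xE ⊕ 0x6 = 0xC.
P'6: 0x6 ⊕ 0x2 ⊕ 0xB = 0xF.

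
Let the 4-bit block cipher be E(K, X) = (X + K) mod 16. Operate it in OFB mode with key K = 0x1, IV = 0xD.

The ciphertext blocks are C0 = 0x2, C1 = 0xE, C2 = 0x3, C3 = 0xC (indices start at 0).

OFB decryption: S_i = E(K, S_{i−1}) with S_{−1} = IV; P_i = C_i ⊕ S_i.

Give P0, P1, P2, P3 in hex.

P0: S = E(K, 0xD) = 0xE; 0x2 ⊕ 0xE = 0xC.
P1: S = E(K, 0xE) = 0xF; 0xE ⊕ 0xF = 0x1.
P2: S = E(K, 0xF) = 0x0; 0x3 ⊕ 0x0 = 0x3.
P3: S = E(K, 0x0) = 0x1; 0xC ⊕ 0x1 = 0xD.

P0 = 0xC, P1 = 0x1, P2 = 0x3, P3 = 0xD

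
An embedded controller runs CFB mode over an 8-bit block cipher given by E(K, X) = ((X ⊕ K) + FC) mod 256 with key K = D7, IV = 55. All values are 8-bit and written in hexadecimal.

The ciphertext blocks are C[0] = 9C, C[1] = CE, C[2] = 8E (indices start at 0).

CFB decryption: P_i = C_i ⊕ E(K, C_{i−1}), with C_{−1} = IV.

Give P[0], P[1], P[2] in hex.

P[0] = E2, P[1] = 89, P[2] = 9B

P[0]: E(K, 55) = 7E; 9C ⊕ 7E = E2.
P[1]: E(K, 9C) = 47; CE ⊕ 47 = 89.
P[2]: E(K, CE) = 15; 8E ⊕ 15 = 9B.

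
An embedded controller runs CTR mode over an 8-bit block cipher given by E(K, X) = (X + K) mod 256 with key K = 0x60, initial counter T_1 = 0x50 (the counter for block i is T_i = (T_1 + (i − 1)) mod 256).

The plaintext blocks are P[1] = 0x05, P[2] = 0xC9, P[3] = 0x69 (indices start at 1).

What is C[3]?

C[3] = 0xDB

CTR encryption: S_i = E(K, T_i) where T_i is the counter for block i; C_i = P_i ⊕ S_i.
C[1]: T = 0x50, S = E(K, T) = 0xB0; 0x05 ⊕ 0xB0 = 0xB5.
C[2]: T = 0x51, S = E(K, T) = 0xB1; 0xC9 ⊕ 0xB1 = 0x78.
C[3]: T = 0x52, S = E(K, T) = 0xB2; 0x69 ⊕ 0xB2 = 0xDB.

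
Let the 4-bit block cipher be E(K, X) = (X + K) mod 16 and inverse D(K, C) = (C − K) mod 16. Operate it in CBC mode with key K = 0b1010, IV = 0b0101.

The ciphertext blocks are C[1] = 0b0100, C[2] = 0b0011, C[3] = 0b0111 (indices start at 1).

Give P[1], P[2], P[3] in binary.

P[1] = 0b1111, P[2] = 0b1101, P[3] = 0b1110

CBC decryption: P_i = D(K, C_i) ⊕ C_{i−1}, with C_{0} = IV.
P[1]: D(K, 0b0100) = 0b1010; 0b1010 ⊕ 0b0101 = 0b1111.
P[2]: D(K, 0b0011) = 0b1001; 0b1001 ⊕ 0b0100 = 0b1101.
P[3]: D(K, 0b0111) = 0b1101; 0b1101 ⊕ 0b0011 = 0b1110.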